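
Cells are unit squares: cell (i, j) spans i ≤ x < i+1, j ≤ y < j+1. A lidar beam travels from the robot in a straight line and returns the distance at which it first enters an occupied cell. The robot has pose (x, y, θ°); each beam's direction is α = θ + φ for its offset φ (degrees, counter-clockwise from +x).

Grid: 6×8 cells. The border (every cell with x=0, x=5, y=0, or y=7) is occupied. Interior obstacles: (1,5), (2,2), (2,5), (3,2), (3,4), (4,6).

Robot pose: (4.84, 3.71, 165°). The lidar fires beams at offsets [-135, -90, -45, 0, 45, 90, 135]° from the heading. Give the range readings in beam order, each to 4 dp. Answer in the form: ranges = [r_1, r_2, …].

beam 1: φ=-135°, α=30°
  dir = (cos 30°, sin 30°) = (0.8660, 0.5000); from cell (4,3)
  next x-line at t=0.1848, next y-line at t=0.5800; Δt_x=1.1547, Δt_y=2.0000
    x: enter (5,3) at t=0.1848 ← occupied
  → r_1 = 0.1848
beam 2: φ=-90°, α=75°
  dir = (cos 75°, sin 75°) = (0.2588, 0.9659); from cell (4,3)
  next x-line at t=0.6182, next y-line at t=0.3002; Δt_x=3.8637, Δt_y=1.0353
    y: enter (4,4) at t=0.3002
    x: enter (5,4) at t=0.6182 ← occupied
  → r_2 = 0.6182
beam 3: φ=-45°, α=120°
  dir = (cos 120°, sin 120°) = (-0.5000, 0.8660); from cell (4,3)
  next x-line at t=1.6800, next y-line at t=0.3349; Δt_x=2.0000, Δt_y=1.1547
    y: enter (4,4) at t=0.3349
    y: enter (4,5) at t=1.4896
    x: enter (3,5) at t=1.6800
    y: enter (3,6) at t=2.6443
    x: enter (2,6) at t=3.6800
    y: enter (2,7) at t=3.7990 ← occupied
  → r_3 = 3.7990
beam 4: φ=0°, α=165°
  dir = (cos 165°, sin 165°) = (-0.9659, 0.2588); from cell (4,3)
  next x-line at t=0.8696, next y-line at t=1.1205; Δt_x=1.0353, Δt_y=3.8637
    x: enter (3,3) at t=0.8696
    y: enter (3,4) at t=1.1205 ← occupied
  → r_4 = 1.1205
beam 5: φ=45°, α=210°
  dir = (cos 210°, sin 210°) = (-0.8660, -0.5000); from cell (4,3)
  next x-line at t=0.9699, next y-line at t=1.4200; Δt_x=1.1547, Δt_y=2.0000
    x: enter (3,3) at t=0.9699
    y: enter (3,2) at t=1.4200 ← occupied
  → r_5 = 1.4200
beam 6: φ=90°, α=255°
  dir = (cos 255°, sin 255°) = (-0.2588, -0.9659); from cell (4,3)
  next x-line at t=3.2455, next y-line at t=0.7350; Δt_x=3.8637, Δt_y=1.0353
    y: enter (4,2) at t=0.7350
    y: enter (4,1) at t=1.7703
    y: enter (4,0) at t=2.8056 ← occupied
  → r_6 = 2.8056
beam 7: φ=135°, α=300°
  dir = (cos 300°, sin 300°) = (0.5000, -0.8660); from cell (4,3)
  next x-line at t=0.3200, next y-line at t=0.8198; Δt_x=2.0000, Δt_y=1.1547
    x: enter (5,3) at t=0.3200 ← occupied
  → r_7 = 0.3200

ranges = [0.1848, 0.6182, 3.7990, 1.1205, 1.4200, 2.8056, 0.3200]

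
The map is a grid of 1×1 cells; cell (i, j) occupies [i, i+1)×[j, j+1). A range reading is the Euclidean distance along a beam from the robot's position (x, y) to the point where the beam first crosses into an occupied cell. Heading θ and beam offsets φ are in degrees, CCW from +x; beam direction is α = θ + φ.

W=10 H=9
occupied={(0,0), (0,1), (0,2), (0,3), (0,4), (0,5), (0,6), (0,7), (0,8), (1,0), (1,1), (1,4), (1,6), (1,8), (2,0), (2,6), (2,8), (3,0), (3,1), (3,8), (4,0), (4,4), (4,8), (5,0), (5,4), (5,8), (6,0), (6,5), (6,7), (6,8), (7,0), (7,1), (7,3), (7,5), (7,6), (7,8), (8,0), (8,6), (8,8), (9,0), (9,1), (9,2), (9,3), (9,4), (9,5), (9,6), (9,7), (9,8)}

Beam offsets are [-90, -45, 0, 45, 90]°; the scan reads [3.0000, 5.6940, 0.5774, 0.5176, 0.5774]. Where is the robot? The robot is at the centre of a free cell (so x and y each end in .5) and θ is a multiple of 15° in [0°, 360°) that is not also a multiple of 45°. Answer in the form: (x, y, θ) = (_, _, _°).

The pose lattice has 42·16 = 672 candidates. Test each by forward raycasting.
  (6.5, 2.5, 15°): beam 1 = 1.5529 ≠ 3.0000 ✗
  (4.5, 1.5, 285°): beam 1 = 0.5176 ≠ 3.0000 ✗
  (3.5, 5.5, 330°): beam 1 = 4.0415 ≠ 3.0000 ✗
  (8.5, 7.5, 345°): beam 1 = 0.5176 ≠ 3.0000 ✗
  …
  (6.5, 6.5, 240°): r_1=3.0000, r_2=5.6940, r_3=0.5774, r_4=0.5176, r_5=0.5774 — all match ✓
Only this pose fits every beam.

(x, y, θ) = (6.5, 6.5, 240°)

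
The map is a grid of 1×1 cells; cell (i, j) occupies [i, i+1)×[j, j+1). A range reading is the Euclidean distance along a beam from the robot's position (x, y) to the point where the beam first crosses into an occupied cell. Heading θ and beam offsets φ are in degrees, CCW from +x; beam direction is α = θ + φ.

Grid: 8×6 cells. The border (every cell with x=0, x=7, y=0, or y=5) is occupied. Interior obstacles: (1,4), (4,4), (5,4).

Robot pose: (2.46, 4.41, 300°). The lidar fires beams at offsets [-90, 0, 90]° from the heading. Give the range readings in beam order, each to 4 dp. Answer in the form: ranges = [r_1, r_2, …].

ranges = [0.5312, 3.9375, 1.1800]

beam 1: φ=-90°, α=210°
  direction (-0.8660, -0.5000); cell (2,4); t to first gridline: x 0.5312, y 0.8200 (then +1.1547 / +2.0000)
    (1,4) via x @ 0.5312  # hit
  → r_1 = 0.5312
beam 2: φ=0°, α=300°
  direction (0.5000, -0.8660); cell (2,4); t to first gridline: x 1.0800, y 0.4734 (then +2.0000 / +1.1547)
    (2,3) via y @ 0.4734
    (3,3) via x @ 1.0800
    (3,2) via y @ 1.6281
    (3,1) via y @ 2.7828
    (4,1) via x @ 3.0800
    (4,0) via y @ 3.9375  # hit
  → r_2 = 3.9375
beam 3: φ=90°, α=30°
  direction (0.8660, 0.5000); cell (2,4); t to first gridline: x 0.6235, y 1.1800 (then +1.1547 / +2.0000)
    (3,4) via x @ 0.6235
    (3,5) via y @ 1.1800  # hit
  → r_3 = 1.1800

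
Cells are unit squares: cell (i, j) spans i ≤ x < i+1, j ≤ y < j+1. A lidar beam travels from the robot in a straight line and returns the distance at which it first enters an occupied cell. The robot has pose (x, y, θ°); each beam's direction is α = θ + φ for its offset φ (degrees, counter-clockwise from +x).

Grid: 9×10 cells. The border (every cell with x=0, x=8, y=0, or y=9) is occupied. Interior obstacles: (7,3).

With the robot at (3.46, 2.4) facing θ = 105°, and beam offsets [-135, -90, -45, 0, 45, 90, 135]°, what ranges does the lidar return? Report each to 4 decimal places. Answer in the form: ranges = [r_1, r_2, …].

ranges = [2.8000, 3.6649, 7.6210, 6.8328, 2.8406, 2.5468, 1.6166]

beam 1: φ=-135°, α=330°
  d=(0.8660,-0.5000)  start (3,2)  tX=0.6235 tY=0.8000  stride 1/|dx|=1.1547 1/|dy|=2.0000
    cross x-line → (4,2), t=0.6235
    cross y-line → (4,1), t=0.8000
    cross x-line → (5,1), t=1.7782
    cross y-line → (5,0), t=2.8000 (wall)
  → r_1 = 2.8000
beam 2: φ=-90°, α=15°
  d=(0.9659,0.2588)  start (3,2)  tX=0.5590 tY=2.3182  stride 1/|dx|=1.0353 1/|dy|=3.8637
    cross x-line → (4,2), t=0.5590
    cross x-line → (5,2), t=1.5943
    cross y-line → (5,3), t=2.3182
    cross x-line → (6,3), t=2.6296
    cross x-line → (7,3), t=3.6649 (wall)
  → r_2 = 3.6649
beam 3: φ=-45°, α=60°
  d=(0.5000,0.8660)  start (3,2)  tX=1.0800 tY=0.6928  stride 1/|dx|=2.0000 1/|dy|=1.1547
    cross y-line → (3,3), t=0.6928
    cross x-line → (4,3), t=1.0800
    cross y-line → (4,4), t=1.8475
    cross y-line → (4,5), t=3.0022
    cross x-line → (5,5), t=3.0800
    cross y-line → (5,6), t=4.1569
    cross x-line → (6,6), t=5.0800
    cross y-line → (6,7), t=5.3116
    cross y-line → (6,8), t=6.4663
    cross x-line → (7,8), t=7.0800
    cross y-line → (7,9), t=7.6210 (wall)
  → r_3 = 7.6210
beam 4: φ=0°, α=105°
  d=(-0.2588,0.9659)  start (3,2)  tX=1.7773 tY=0.6212  stride 1/|dx|=3.8637 1/|dy|=1.0353
    cross y-line → (3,3), t=0.6212
    cross y-line → (3,4), t=1.6564
    cross x-line → (2,4), t=1.7773
    cross y-line → (2,5), t=2.6917
    cross y-line → (2,6), t=3.7270
    cross y-line → (2,7), t=4.7623
    cross x-line → (1,7), t=5.6410
    cross y-line → (1,8), t=5.7975
    cross y-line → (1,9), t=6.8328 (wall)
  → r_4 = 6.8328
beam 5: φ=45°, α=150°
  d=(-0.8660,0.5000)  start (3,2)  tX=0.5312 tY=1.2000  stride 1/|dx|=1.1547 1/|dy|=2.0000
    cross x-line → (2,2), t=0.5312
    cross y-line → (2,3), t=1.2000
    cross x-line → (1,3), t=1.6859
    cross x-line → (0,3), t=2.8406 (wall)
  → r_5 = 2.8406
beam 6: φ=90°, α=195°
  d=(-0.9659,-0.2588)  start (3,2)  tX=0.4762 tY=1.5455  stride 1/|dx|=1.0353 1/|dy|=3.8637
    cross x-line → (2,2), t=0.4762
    cross x-line → (1,2), t=1.5115
    cross y-line → (1,1), t=1.5455
    cross x-line → (0,1), t=2.5468 (wall)
  → r_6 = 2.5468
beam 7: φ=135°, α=240°
  d=(-0.5000,-0.8660)  start (3,2)  tX=0.9200 tY=0.4619  stride 1/|dx|=2.0000 1/|dy|=1.1547
    cross y-line → (3,1), t=0.4619
    cross x-line → (2,1), t=0.9200
    cross y-line → (2,0), t=1.6166 (wall)
  → r_7 = 1.6166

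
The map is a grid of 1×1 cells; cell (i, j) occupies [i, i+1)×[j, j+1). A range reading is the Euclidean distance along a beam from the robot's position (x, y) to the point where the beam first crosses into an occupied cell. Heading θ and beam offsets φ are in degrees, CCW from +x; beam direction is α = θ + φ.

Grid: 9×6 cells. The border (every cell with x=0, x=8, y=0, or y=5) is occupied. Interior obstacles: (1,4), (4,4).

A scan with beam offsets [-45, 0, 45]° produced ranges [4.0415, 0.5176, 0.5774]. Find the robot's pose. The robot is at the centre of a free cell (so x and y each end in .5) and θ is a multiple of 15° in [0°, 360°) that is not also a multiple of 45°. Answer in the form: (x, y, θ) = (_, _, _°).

Enumerate (i+0.5, j+0.5, θ) over the 26 free cells and 16 admissible headings. For each, cast all 3 beams and compare to the given ranges.
  (5.5, 2.5, 120°): beam 1 = 2.5882 ≠ 4.0415 ✗
  (7.5, 3.5, 15°): beam 1 = 0.5774 ≠ 4.0415 ✗
  (6.5, 3.5, 165°): beam 1 = 1.7321 ≠ 4.0415 ✗
  …
  (3.5, 4.5, 345°): r_1=4.0415, r_2=0.5176, r_3=0.5774 — all match ✓
No second candidate reproduces the full scan.

(x, y, θ) = (3.5, 4.5, 345°)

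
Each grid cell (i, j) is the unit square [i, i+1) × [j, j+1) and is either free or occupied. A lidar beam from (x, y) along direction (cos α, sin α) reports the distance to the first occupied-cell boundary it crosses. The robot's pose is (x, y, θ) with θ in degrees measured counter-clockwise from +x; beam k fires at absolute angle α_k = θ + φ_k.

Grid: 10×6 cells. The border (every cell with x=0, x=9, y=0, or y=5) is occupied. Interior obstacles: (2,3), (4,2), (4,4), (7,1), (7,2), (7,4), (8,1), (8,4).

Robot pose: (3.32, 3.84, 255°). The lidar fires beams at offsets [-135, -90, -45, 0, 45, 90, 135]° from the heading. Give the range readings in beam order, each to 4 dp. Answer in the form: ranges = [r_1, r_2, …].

ranges = [1.3395, 0.3313, 0.3695, 2.9402, 1.3600, 3.8098, 0.7852]

beam 1: φ=-135°, α=120°
  direction (-0.5000, 0.8660); cell (3,3); t to first gridline: x 0.6400, y 0.1848 (then +2.0000 / +1.1547)
    (3,4) via y @ 0.1848
    (2,4) via x @ 0.6400
    (2,5) via y @ 1.3395  # hit
  → r_1 = 1.3395
beam 2: φ=-90°, α=165°
  direction (-0.9659, 0.2588); cell (3,3); t to first gridline: x 0.3313, y 0.6182 (then +1.0353 / +3.8637)
    (2,3) via x @ 0.3313  # hit
  → r_2 = 0.3313
beam 3: φ=-45°, α=210°
  direction (-0.8660, -0.5000); cell (3,3); t to first gridline: x 0.3695, y 1.6800 (then +1.1547 / +2.0000)
    (2,3) via x @ 0.3695  # hit
  → r_3 = 0.3695
beam 4: φ=0°, α=255°
  direction (-0.2588, -0.9659); cell (3,3); t to first gridline: x 1.2364, y 0.8696 (then +3.8637 / +1.0353)
    (3,2) via y @ 0.8696
    (2,2) via x @ 1.2364
    (2,1) via y @ 1.9049
    (2,0) via y @ 2.9402  # hit
  → r_4 = 2.9402
beam 5: φ=45°, α=300°
  direction (0.5000, -0.8660); cell (3,3); t to first gridline: x 1.3600, y 0.9699 (then +2.0000 / +1.1547)
    (3,2) via y @ 0.9699
    (4,2) via x @ 1.3600  # hit
  → r_5 = 1.3600
beam 6: φ=90°, α=345°
  direction (0.9659, -0.2588); cell (3,3); t to first gridline: x 0.7040, y 3.2455 (then +1.0353 / +3.8637)
    (4,3) via x @ 0.7040
    (5,3) via x @ 1.7393
    (6,3) via x @ 2.7745
    (6,2) via y @ 3.2455
    (7,2) via x @ 3.8098  # hit
  → r_6 = 3.8098
beam 7: φ=135°, α=30°
  direction (0.8660, 0.5000); cell (3,3); t to first gridline: x 0.7852, y 0.3200 (then +1.1547 / +2.0000)
    (3,4) via y @ 0.3200
    (4,4) via x @ 0.7852  # hit
  → r_7 = 0.7852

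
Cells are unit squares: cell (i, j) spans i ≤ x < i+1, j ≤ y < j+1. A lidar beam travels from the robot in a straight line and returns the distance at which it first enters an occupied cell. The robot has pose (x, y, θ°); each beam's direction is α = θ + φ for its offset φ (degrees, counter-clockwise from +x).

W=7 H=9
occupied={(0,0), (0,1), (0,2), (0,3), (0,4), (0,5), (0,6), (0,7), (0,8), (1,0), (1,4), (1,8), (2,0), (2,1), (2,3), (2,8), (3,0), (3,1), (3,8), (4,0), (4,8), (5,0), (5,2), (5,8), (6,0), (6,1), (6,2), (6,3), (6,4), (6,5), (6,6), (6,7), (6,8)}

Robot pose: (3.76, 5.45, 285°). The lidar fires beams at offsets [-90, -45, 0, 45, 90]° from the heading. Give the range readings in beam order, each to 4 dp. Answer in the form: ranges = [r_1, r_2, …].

beam 1: φ=-90°, α=195°
  cosα=-0.9659 sinα=-0.2588 | (3,5) | tMaxX 0.7868 tMaxY 1.7387 | tΔX 1.0353 tΔY 3.8637
    t=0.7868 [x] (2,5)
    t=1.7387 [y] (2,4)
    t=1.8221 [x] (1,4) — stop
  → r_1 = 1.8221
beam 2: φ=-45°, α=240°
  cosα=-0.5000 sinα=-0.8660 | (3,5) | tMaxX 1.5200 tMaxY 0.5196 | tΔX 2.0000 tΔY 1.1547
    t=0.5196 [y] (3,4)
    t=1.5200 [x] (2,4)
    t=1.6743 [y] (2,3) — stop
  → r_2 = 1.6743
beam 3: φ=0°, α=285°
  cosα=0.2588 sinα=-0.9659 | (3,5) | tMaxX 0.9273 tMaxY 0.4659 | tΔX 3.8637 tΔY 1.0353
    t=0.4659 [y] (3,4)
    t=0.9273 [x] (4,4)
    t=1.5012 [y] (4,3)
    t=2.5364 [y] (4,2)
    t=3.5717 [y] (4,1)
    t=4.6070 [y] (4,0) — stop
  → r_3 = 4.6070
beam 4: φ=45°, α=330°
  cosα=0.8660 sinα=-0.5000 | (3,5) | tMaxX 0.2771 tMaxY 0.9000 | tΔX 1.1547 tΔY 2.0000
    t=0.2771 [x] (4,5)
    t=0.9000 [y] (4,4)
    t=1.4318 [x] (5,4)
    t=2.5865 [x] (6,4) — stop
  → r_4 = 2.5865
beam 5: φ=90°, α=15°
  cosα=0.9659 sinα=0.2588 | (3,5) | tMaxX 0.2485 tMaxY 2.1250 | tΔX 1.0353 tΔY 3.8637
    t=0.2485 [x] (4,5)
    t=1.2837 [x] (5,5)
    t=2.1250 [y] (5,6)
    t=2.3190 [x] (6,6) — stop
  → r_5 = 2.3190

ranges = [1.8221, 1.6743, 4.6070, 2.5865, 2.3190]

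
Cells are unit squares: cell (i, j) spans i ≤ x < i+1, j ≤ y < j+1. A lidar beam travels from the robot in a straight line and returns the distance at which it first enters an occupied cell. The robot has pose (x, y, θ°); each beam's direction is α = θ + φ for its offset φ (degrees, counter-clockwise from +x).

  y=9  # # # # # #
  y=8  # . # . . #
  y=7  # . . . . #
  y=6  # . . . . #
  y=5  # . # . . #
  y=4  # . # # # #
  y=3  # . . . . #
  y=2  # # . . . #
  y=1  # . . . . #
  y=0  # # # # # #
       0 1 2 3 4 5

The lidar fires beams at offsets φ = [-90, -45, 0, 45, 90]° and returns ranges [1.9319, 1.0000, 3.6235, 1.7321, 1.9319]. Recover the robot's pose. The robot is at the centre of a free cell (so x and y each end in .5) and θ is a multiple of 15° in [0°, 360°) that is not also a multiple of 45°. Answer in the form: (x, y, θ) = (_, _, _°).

Candidates: 26 free-cell centres × 16 headings = 416 poses. Raycast each; keep the one whose scan matches to 4 dp.
  (2.5, 6.5, 345°): beam 1 = 0.5176 ≠ 1.9319 ✗
  (3.5, 2.5, 240°): beam 1 = 2.8868 ≠ 1.9319 ✗
  (4.5, 7.5, 195°): beam 1 = 1.5529 ≠ 1.9319 ✗
  …
  (1.5, 6.5, 15°): r_1=1.9319, r_2=1.0000, r_3=3.6235, r_4=1.7321, r_5=1.9319 — all match ✓
No second candidate reproduces the full scan.

(x, y, θ) = (1.5, 6.5, 15°)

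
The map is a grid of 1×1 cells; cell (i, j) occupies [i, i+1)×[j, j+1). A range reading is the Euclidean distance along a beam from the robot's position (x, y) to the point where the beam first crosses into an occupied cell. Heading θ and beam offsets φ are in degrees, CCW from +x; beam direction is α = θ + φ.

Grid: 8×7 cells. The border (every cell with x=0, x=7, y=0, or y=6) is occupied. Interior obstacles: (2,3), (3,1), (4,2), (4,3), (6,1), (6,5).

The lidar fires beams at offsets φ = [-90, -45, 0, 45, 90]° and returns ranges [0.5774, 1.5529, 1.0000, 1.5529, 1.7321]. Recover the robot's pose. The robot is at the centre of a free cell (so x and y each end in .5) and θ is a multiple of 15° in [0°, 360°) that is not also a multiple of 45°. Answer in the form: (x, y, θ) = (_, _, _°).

Candidates: 24 free-cell centres × 16 headings = 384 poses. Raycast each; keep the one whose scan matches to 4 dp.
  (2.5, 1.5, 345°): beam 1 = 0.5176 ≠ 0.5774 ✗
  (6.5, 2.5, 165°): beam 1 = 1.9319 ≠ 0.5774 ✗
  (4.5, 5.5, 330°): beam 1 = 5.1962 ≠ 0.5774 ✗
  (4.5, 4.5, 150°): beam 1 = 1.7321 ≠ 0.5774 ✗
  (6.5, 4.5, 300°): beam 1 = 1.7321 ≠ 0.5774 ✗
  …
  (5.5, 2.5, 300°): r_1=0.5774, r_2=1.5529, r_3=1.0000, r_4=1.5529, r_5=1.7321 — all match ✓
Only this pose fits every beam.

(x, y, θ) = (5.5, 2.5, 300°)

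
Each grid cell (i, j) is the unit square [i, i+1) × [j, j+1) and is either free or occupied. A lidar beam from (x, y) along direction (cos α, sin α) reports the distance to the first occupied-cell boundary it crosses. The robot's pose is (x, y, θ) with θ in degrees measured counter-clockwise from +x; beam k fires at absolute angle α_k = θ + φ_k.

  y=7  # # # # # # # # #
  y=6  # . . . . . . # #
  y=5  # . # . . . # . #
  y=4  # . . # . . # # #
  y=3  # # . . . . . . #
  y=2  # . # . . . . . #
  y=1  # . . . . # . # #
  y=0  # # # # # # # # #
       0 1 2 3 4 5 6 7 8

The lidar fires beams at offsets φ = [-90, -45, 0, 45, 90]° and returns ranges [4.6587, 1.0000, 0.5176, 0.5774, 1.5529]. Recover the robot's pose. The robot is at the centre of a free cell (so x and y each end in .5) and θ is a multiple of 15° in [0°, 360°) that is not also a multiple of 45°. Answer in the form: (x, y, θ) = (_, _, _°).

Enumerate (i+0.5, j+0.5, θ) over the 32 free cells and 16 admissible headings. For each, cast all 5 beams and compare to the given ranges.
  (5.5, 5.5, 60°): beam 1 = 0.5774 ≠ 4.6587 ✗
  (3.5, 3.5, 255°): beam 1 = 1.5529 ≠ 4.6587 ✗
  (4.5, 2.5, 345°): beam 1 = 1.5529 ≠ 4.6587 ✗
  (1.5, 5.5, 210°): beam 1 = 1.0000 ≠ 4.6587 ✗
  (7.5, 5.5, 60°): beam 1 = 0.5774 ≠ 4.6587 ✗
  …
  (5.5, 5.5, 345°): r_1=4.6587, r_2=1.0000, r_3=0.5176, r_4=0.5774, r_5=1.5529 — all match ✓
Unique over the lattice → pose = (5.5, 5.5, 345°).

(x, y, θ) = (5.5, 5.5, 345°)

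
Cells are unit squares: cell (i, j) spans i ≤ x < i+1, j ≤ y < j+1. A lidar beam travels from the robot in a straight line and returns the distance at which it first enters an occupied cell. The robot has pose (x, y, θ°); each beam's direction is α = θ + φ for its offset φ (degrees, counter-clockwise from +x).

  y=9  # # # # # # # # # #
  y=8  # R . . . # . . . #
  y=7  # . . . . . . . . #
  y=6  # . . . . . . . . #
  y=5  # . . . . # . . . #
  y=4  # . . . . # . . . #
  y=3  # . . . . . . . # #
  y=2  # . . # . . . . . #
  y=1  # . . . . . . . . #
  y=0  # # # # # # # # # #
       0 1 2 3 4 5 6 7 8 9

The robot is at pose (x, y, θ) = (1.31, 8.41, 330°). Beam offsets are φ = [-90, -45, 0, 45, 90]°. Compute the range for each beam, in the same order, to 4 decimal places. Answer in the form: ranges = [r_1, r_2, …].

beam 1: φ=-90°, α=240°
  direction (-0.5000, -0.8660); cell (1,8); t to first gridline: x 0.6200, y 0.4734 (then +2.0000 / +1.1547)
    (1,7) via y @ 0.4734
    (0,7) via x @ 0.6200  # hit
  → r_1 = 0.6200
beam 2: φ=-45°, α=285°
  direction (0.2588, -0.9659); cell (1,8); t to first gridline: x 2.6660, y 0.4245 (then +3.8637 / +1.0353)
    (1,7) via y @ 0.4245
    (1,6) via y @ 1.4597
    (1,5) via y @ 2.4950
    (2,5) via x @ 2.6660
    (2,4) via y @ 3.5303
    (2,3) via y @ 4.5656
    (2,2) via y @ 5.6008
    (3,2) via x @ 6.5297  # hit
  → r_2 = 6.5297
beam 3: φ=0°, α=330°
  direction (0.8660, -0.5000); cell (1,8); t to first gridline: x 0.7967, y 0.8200 (then +1.1547 / +2.0000)
    (2,8) via x @ 0.7967
    (2,7) via y @ 0.8200
    (3,7) via x @ 1.9514
    (3,6) via y @ 2.8200
    (4,6) via x @ 3.1061
    (5,6) via x @ 4.2608
    (5,5) via y @ 4.8200  # hit
  → r_3 = 4.8200
beam 4: φ=45°, α=15°
  direction (0.9659, 0.2588); cell (1,8); t to first gridline: x 0.7143, y 2.2796 (then +1.0353 / +3.8637)
    (2,8) via x @ 0.7143
    (3,8) via x @ 1.7496
    (3,9) via y @ 2.2796  # hit
  → r_4 = 2.2796
beam 5: φ=90°, α=60°
  direction (0.5000, 0.8660); cell (1,8); t to first gridline: x 1.3800, y 0.6813 (then +2.0000 / +1.1547)
    (1,9) via y @ 0.6813  # hit
  → r_5 = 0.6813

ranges = [0.6200, 6.5297, 4.8200, 2.2796, 0.6813]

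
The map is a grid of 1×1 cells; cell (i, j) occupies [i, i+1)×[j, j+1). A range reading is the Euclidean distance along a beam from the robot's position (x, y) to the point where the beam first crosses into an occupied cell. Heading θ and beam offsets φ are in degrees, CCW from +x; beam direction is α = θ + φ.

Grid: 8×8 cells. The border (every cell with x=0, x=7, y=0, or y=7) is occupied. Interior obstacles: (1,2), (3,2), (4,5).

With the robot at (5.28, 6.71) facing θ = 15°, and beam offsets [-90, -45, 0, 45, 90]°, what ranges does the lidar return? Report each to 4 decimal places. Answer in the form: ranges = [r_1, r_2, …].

ranges = [5.9114, 1.9861, 1.1205, 0.3349, 0.3002]

beam 1: φ=-90°, α=285°
  d=(0.2588,-0.9659)  start (5,6)  tX=2.7819 tY=0.7350  stride 1/|dx|=3.8637 1/|dy|=1.0353
    cross y-line → (5,5), t=0.7350
    cross y-line → (5,4), t=1.7703
    cross x-line → (6,4), t=2.7819
    cross y-line → (6,3), t=2.8056
    cross y-line → (6,2), t=3.8409
    cross y-line → (6,1), t=4.8762
    cross y-line → (6,0), t=5.9114 (wall)
  → r_1 = 5.9114
beam 2: φ=-45°, α=330°
  d=(0.8660,-0.5000)  start (5,6)  tX=0.8314 tY=1.4200  stride 1/|dx|=1.1547 1/|dy|=2.0000
    cross x-line → (6,6), t=0.8314
    cross y-line → (6,5), t=1.4200
    cross x-line → (7,5), t=1.9861 (wall)
  → r_2 = 1.9861
beam 3: φ=0°, α=15°
  d=(0.9659,0.2588)  start (5,6)  tX=0.7454 tY=1.1205  stride 1/|dx|=1.0353 1/|dy|=3.8637
    cross x-line → (6,6), t=0.7454
    cross y-line → (6,7), t=1.1205 (wall)
  → r_3 = 1.1205
beam 4: φ=45°, α=60°
  d=(0.5000,0.8660)  start (5,6)  tX=1.4400 tY=0.3349  stride 1/|dx|=2.0000 1/|dy|=1.1547
    cross y-line → (5,7), t=0.3349 (wall)
  → r_4 = 0.3349
beam 5: φ=90°, α=105°
  d=(-0.2588,0.9659)  start (5,6)  tX=1.0818 tY=0.3002  stride 1/|dx|=3.8637 1/|dy|=1.0353
    cross y-line → (5,7), t=0.3002 (wall)
  → r_5 = 0.3002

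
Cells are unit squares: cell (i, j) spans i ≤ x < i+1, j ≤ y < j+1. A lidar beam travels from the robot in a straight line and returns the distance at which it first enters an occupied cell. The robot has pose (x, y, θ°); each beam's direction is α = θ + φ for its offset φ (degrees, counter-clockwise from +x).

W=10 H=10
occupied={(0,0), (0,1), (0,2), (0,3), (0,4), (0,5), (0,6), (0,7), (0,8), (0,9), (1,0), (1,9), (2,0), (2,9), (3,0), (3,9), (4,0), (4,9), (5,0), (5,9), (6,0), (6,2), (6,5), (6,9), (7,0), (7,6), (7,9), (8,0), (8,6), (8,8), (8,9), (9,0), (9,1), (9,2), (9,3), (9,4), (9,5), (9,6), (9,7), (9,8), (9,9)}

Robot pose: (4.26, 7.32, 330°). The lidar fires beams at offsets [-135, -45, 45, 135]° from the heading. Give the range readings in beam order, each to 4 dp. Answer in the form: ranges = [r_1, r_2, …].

ranges = [3.3750, 6.5429, 3.8719, 1.7393]

beam 1: φ=-135°, α=195°
  direction (-0.9659, -0.2588); cell (4,7); t to first gridline: x 0.2692, y 1.2364 (then +1.0353 / +3.8637)
    (3,7) via x @ 0.2692
    (3,6) via y @ 1.2364
    (2,6) via x @ 1.3044
    (1,6) via x @ 2.3397
    (0,6) via x @ 3.3750  # hit
  → r_1 = 3.3750
beam 2: φ=-45°, α=285°
  direction (0.2588, -0.9659); cell (4,7); t to first gridline: x 2.8591, y 0.3313 (then +3.8637 / +1.0353)
    (4,6) via y @ 0.3313
    (4,5) via y @ 1.3666
    (4,4) via y @ 2.4018
    (5,4) via x @ 2.8591
    (5,3) via y @ 3.4371
    (5,2) via y @ 4.4724
    (5,1) via y @ 5.5077
    (5,0) via y @ 6.5429  # hit
  → r_2 = 6.5429
beam 3: φ=45°, α=15°
  direction (0.9659, 0.2588); cell (4,7); t to first gridline: x 0.7661, y 2.6273 (then +1.0353 / +3.8637)
    (5,7) via x @ 0.7661
    (6,7) via x @ 1.8014
    (6,8) via y @ 2.6273
    (7,8) via x @ 2.8367
    (8,8) via x @ 3.8719  # hit
  → r_3 = 3.8719
beam 4: φ=135°, α=105°
  direction (-0.2588, 0.9659); cell (4,7); t to first gridline: x 1.0046, y 0.7040 (then +3.8637 / +1.0353)
    (4,8) via y @ 0.7040
    (3,8) via x @ 1.0046
    (3,9) via y @ 1.7393  # hit
  → r_4 = 1.7393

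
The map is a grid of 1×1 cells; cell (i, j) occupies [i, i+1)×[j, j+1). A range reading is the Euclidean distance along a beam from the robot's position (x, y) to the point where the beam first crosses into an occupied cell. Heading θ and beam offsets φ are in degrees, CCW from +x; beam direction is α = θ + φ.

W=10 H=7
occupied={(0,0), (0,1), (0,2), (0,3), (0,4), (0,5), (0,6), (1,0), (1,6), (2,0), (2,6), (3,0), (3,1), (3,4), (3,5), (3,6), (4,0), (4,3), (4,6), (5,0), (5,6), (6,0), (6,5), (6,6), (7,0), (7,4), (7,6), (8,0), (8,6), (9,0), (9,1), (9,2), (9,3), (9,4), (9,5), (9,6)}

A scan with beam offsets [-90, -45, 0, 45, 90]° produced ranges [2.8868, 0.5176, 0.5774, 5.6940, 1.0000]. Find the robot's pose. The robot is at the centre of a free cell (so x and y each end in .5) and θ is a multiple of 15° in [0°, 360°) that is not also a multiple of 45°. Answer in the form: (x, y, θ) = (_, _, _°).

Enumerate (i+0.5, j+0.5, θ) over the 34 free cells and 16 admissible headings. For each, cast all 5 beams and compare to the given ranges.
  (5.5, 2.5, 150°): beam 2 = 3.6235 ≠ 0.5176 ✗
  (1.5, 1.5, 75°): beam 1 = 1.5529 ≠ 2.8868 ✗
  (6.5, 1.5, 15°): beam 1 = 0.5176 ≠ 2.8868 ✗
  (1.5, 2.5, 255°): beam 1 = 0.5176 ≠ 2.8868 ✗
  …
  (3.5, 2.5, 300°): r_1=2.8868, r_2=0.5176, r_3=0.5774, r_4=5.6940, r_5=1.0000 — all match ✓
Only this pose fits every beam.

(x, y, θ) = (3.5, 2.5, 300°)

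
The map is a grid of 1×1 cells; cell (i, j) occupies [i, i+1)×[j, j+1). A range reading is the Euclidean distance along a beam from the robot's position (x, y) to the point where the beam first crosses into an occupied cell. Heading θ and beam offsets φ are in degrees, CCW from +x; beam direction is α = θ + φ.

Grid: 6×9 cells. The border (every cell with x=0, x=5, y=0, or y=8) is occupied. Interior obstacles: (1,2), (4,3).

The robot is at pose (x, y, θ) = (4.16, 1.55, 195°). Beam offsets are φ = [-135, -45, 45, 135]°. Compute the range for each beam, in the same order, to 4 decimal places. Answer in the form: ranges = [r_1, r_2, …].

ranges = [1.6743, 2.4942, 0.6351, 0.9699]

beam 1: φ=-135°, α=60°
  cosα=0.5000 sinα=0.8660 | (4,1) | tMaxX 1.6800 tMaxY 0.5196 | tΔX 2.0000 tΔY 1.1547
    t=0.5196 [y] (4,2)
    t=1.6743 [y] (4,3) — stop
  → r_1 = 1.6743
beam 2: φ=-45°, α=150°
  cosα=-0.8660 sinα=0.5000 | (4,1) | tMaxX 0.1848 tMaxY 0.9000 | tΔX 1.1547 tΔY 2.0000
    t=0.1848 [x] (3,1)
    t=0.9000 [y] (3,2)
    t=1.3395 [x] (2,2)
    t=2.4942 [x] (1,2) — stop
  → r_2 = 2.4942
beam 3: φ=45°, α=240°
  cosα=-0.5000 sinα=-0.8660 | (4,1) | tMaxX 0.3200 tMaxY 0.6351 | tΔX 2.0000 tΔY 1.1547
    t=0.3200 [x] (3,1)
    t=0.6351 [y] (3,0) — stop
  → r_3 = 0.6351
beam 4: φ=135°, α=330°
  cosα=0.8660 sinα=-0.5000 | (4,1) | tMaxX 0.9699 tMaxY 1.1000 | tΔX 1.1547 tΔY 2.0000
    t=0.9699 [x] (5,1) — stop
  → r_4 = 0.9699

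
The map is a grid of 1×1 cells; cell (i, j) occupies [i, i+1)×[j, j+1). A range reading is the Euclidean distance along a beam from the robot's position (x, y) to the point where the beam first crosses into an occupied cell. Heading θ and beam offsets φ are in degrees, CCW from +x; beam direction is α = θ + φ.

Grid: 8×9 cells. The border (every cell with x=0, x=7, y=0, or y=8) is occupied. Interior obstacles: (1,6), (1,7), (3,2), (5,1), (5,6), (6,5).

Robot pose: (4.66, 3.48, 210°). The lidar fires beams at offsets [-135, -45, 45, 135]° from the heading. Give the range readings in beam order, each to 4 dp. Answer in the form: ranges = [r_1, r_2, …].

ranges = [2.6089, 3.7891, 2.5675, 2.4225]

beam 1: φ=-135°, α=75°
  direction (0.2588, 0.9659); cell (4,3); t to first gridline: x 1.3137, y 0.5383 (then +3.8637 / +1.0353)
    (4,4) via y @ 0.5383
    (5,4) via x @ 1.3137
    (5,5) via y @ 1.5736
    (5,6) via y @ 2.6089  # hit
  → r_1 = 2.6089
beam 2: φ=-45°, α=165°
  direction (-0.9659, 0.2588); cell (4,3); t to first gridline: x 0.6833, y 2.0091 (then +1.0353 / +3.8637)
    (3,3) via x @ 0.6833
    (2,3) via x @ 1.7186
    (2,4) via y @ 2.0091
    (1,4) via x @ 2.7538
    (0,4) via x @ 3.7891  # hit
  → r_2 = 3.7891
beam 3: φ=45°, α=255°
  direction (-0.2588, -0.9659); cell (4,3); t to first gridline: x 2.5500, y 0.4969 (then +3.8637 / +1.0353)
    (4,2) via y @ 0.4969
    (4,1) via y @ 1.5322
    (3,1) via x @ 2.5500
    (3,0) via y @ 2.5675  # hit
  → r_3 = 2.5675
beam 4: φ=135°, α=345°
  direction (0.9659, -0.2588); cell (4,3); t to first gridline: x 0.3520, y 1.8546 (then +1.0353 / +3.8637)
    (5,3) via x @ 0.3520
    (6,3) via x @ 1.3873
    (6,2) via y @ 1.8546
    (7,2) via x @ 2.4225  # hit
  → r_4 = 2.4225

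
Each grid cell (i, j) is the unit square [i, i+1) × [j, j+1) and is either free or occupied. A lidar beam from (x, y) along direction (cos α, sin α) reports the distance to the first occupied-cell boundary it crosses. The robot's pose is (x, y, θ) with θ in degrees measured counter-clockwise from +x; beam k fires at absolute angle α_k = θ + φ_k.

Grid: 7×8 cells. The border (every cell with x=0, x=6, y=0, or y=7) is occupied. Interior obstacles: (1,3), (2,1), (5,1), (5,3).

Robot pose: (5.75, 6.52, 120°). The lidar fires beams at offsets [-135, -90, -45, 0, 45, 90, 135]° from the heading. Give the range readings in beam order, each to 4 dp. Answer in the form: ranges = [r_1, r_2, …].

beam 1: φ=-135°, α=345°
  dir = (cos 345°, sin 345°) = (0.9659, -0.2588); from cell (5,6)
  next x-line at t=0.2588, next y-line at t=2.0091; Δt_x=1.0353, Δt_y=3.8637
    x: enter (6,6) at t=0.2588 ← occupied
  → r_1 = 0.2588
beam 2: φ=-90°, α=30°
  dir = (cos 30°, sin 30°) = (0.8660, 0.5000); from cell (5,6)
  next x-line at t=0.2887, next y-line at t=0.9600; Δt_x=1.1547, Δt_y=2.0000
    x: enter (6,6) at t=0.2887 ← occupied
  → r_2 = 0.2887
beam 3: φ=-45°, α=75°
  dir = (cos 75°, sin 75°) = (0.2588, 0.9659); from cell (5,6)
  next x-line at t=0.9659, next y-line at t=0.4969; Δt_x=3.8637, Δt_y=1.0353
    y: enter (5,7) at t=0.4969 ← occupied
  → r_3 = 0.4969
beam 4: φ=0°, α=120°
  dir = (cos 120°, sin 120°) = (-0.5000, 0.8660); from cell (5,6)
  next x-line at t=1.5000, next y-line at t=0.5543; Δt_x=2.0000, Δt_y=1.1547
    y: enter (5,7) at t=0.5543 ← occupied
  → r_4 = 0.5543
beam 5: φ=45°, α=165°
  dir = (cos 165°, sin 165°) = (-0.9659, 0.2588); from cell (5,6)
  next x-line at t=0.7765, next y-line at t=1.8546; Δt_x=1.0353, Δt_y=3.8637
    x: enter (4,6) at t=0.7765
    x: enter (3,6) at t=1.8117
    y: enter (3,7) at t=1.8546 ← occupied
  → r_5 = 1.8546
beam 6: φ=90°, α=210°
  dir = (cos 210°, sin 210°) = (-0.8660, -0.5000); from cell (5,6)
  next x-line at t=0.8660, next y-line at t=1.0400; Δt_x=1.1547, Δt_y=2.0000
    x: enter (4,6) at t=0.8660
    y: enter (4,5) at t=1.0400
    x: enter (3,5) at t=2.0207
    y: enter (3,4) at t=3.0400
    x: enter (2,4) at t=3.1754
    x: enter (1,4) at t=4.3301
    y: enter (1,3) at t=5.0400 ← occupied
  → r_6 = 5.0400
beam 7: φ=135°, α=255°
  dir = (cos 255°, sin 255°) = (-0.2588, -0.9659); from cell (5,6)
  next x-line at t=2.8978, next y-line at t=0.5383; Δt_x=3.8637, Δt_y=1.0353
    y: enter (5,5) at t=0.5383
    y: enter (5,4) at t=1.5736
    y: enter (5,3) at t=2.6089 ← occupied
  → r_7 = 2.6089

ranges = [0.2588, 0.2887, 0.4969, 0.5543, 1.8546, 5.0400, 2.6089]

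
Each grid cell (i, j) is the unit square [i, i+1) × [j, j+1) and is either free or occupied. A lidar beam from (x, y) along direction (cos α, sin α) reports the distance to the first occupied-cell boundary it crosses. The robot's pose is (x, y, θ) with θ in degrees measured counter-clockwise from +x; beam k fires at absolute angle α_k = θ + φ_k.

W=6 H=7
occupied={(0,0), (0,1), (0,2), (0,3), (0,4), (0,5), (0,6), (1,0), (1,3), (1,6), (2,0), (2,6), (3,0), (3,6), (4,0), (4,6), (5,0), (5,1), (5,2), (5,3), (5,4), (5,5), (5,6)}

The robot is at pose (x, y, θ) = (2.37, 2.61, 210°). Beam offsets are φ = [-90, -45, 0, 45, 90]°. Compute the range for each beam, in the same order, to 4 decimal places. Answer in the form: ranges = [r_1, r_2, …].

ranges = [0.7400, 1.4183, 1.5819, 1.6668, 1.8591]

beam 1: φ=-90°, α=120°
  dir = (cos 120°, sin 120°) = (-0.5000, 0.8660); from cell (2,2)
  next x-line at t=0.7400, next y-line at t=0.4503; Δt_x=2.0000, Δt_y=1.1547
    y: enter (2,3) at t=0.4503
    x: enter (1,3) at t=0.7400 ← occupied
  → r_1 = 0.7400
beam 2: φ=-45°, α=165°
  dir = (cos 165°, sin 165°) = (-0.9659, 0.2588); from cell (2,2)
  next x-line at t=0.3831, next y-line at t=1.5068; Δt_x=1.0353, Δt_y=3.8637
    x: enter (1,2) at t=0.3831
    x: enter (0,2) at t=1.4183 ← occupied
  → r_2 = 1.4183
beam 3: φ=0°, α=210°
  dir = (cos 210°, sin 210°) = (-0.8660, -0.5000); from cell (2,2)
  next x-line at t=0.4272, next y-line at t=1.2200; Δt_x=1.1547, Δt_y=2.0000
    x: enter (1,2) at t=0.4272
    y: enter (1,1) at t=1.2200
    x: enter (0,1) at t=1.5819 ← occupied
  → r_3 = 1.5819
beam 4: φ=45°, α=255°
  dir = (cos 255°, sin 255°) = (-0.2588, -0.9659); from cell (2,2)
  next x-line at t=1.4296, next y-line at t=0.6315; Δt_x=3.8637, Δt_y=1.0353
    y: enter (2,1) at t=0.6315
    x: enter (1,1) at t=1.4296
    y: enter (1,0) at t=1.6668 ← occupied
  → r_4 = 1.6668
beam 5: φ=90°, α=300°
  dir = (cos 300°, sin 300°) = (0.5000, -0.8660); from cell (2,2)
  next x-line at t=1.2600, next y-line at t=0.7044; Δt_x=2.0000, Δt_y=1.1547
    y: enter (2,1) at t=0.7044
    x: enter (3,1) at t=1.2600
    y: enter (3,0) at t=1.8591 ← occupied
  → r_5 = 1.8591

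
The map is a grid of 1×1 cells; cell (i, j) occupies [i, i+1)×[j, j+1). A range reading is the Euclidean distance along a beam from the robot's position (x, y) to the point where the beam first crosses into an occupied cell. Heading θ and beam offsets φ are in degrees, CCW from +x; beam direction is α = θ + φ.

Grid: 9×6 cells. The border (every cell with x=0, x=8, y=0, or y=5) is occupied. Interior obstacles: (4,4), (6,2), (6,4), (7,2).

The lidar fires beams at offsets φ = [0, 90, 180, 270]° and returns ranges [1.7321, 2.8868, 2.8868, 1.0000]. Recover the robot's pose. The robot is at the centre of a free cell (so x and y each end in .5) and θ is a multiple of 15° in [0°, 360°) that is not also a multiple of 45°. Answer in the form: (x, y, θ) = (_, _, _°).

Enumerate (i+0.5, j+0.5, θ) over the 24 free cells and 16 admissible headings. For each, cast all 4 beams and compare to the given ranges.
  (5.5, 2.5, 120°): beam 2 = 3.0000 ≠ 2.8868 ✗
  (3.5, 4.5, 60°): beam 1 = 0.5774 ≠ 1.7321 ✗
  (3.5, 4.5, 255°): beam 1 = 3.6235 ≠ 1.7321 ✗
  …
  (3.5, 3.5, 120°): r_1=1.7321, r_2=2.8868, r_3=2.8868, r_4=1.0000 — all match ✓
No second candidate reproduces the full scan.

(x, y, θ) = (3.5, 3.5, 120°)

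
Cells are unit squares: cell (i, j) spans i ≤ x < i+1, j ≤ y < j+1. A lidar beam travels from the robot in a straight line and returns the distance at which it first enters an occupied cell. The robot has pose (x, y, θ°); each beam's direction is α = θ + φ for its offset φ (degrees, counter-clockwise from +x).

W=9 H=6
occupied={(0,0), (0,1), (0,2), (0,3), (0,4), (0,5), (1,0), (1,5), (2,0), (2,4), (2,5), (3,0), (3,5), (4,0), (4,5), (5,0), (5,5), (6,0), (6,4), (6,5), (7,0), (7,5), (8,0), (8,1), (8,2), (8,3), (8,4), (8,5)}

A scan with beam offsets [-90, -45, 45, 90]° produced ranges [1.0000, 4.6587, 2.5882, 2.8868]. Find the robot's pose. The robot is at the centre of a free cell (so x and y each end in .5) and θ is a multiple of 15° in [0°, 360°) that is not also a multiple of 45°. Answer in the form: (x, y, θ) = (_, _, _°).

(x, y, θ) = (3.5, 1.5, 60°)

Candidates: 26 free-cell centres × 16 headings = 416 poses. Raycast each; keep the one whose scan matches to 4 dp.
  (4.5, 2.5, 150°): beam 1 = 2.8868 ≠ 1.0000 ✗
  (5.5, 3.5, 15°): beam 1 = 2.5882 ≠ 1.0000 ✗
  (7.5, 2.5, 150°): beam 2 = 1.9319 ≠ 4.6587 ✗
  (6.5, 1.5, 195°): beam 1 = 3.6235 ≠ 1.0000 ✗
  (3.5, 4.5, 75°): beam 1 = 4.6587 ≠ 1.0000 ✗
  …
  (3.5, 1.5, 60°): r_1=1.0000, r_2=4.6587, r_3=2.5882, r_4=2.8868 — all match ✓
Only this pose fits every beam.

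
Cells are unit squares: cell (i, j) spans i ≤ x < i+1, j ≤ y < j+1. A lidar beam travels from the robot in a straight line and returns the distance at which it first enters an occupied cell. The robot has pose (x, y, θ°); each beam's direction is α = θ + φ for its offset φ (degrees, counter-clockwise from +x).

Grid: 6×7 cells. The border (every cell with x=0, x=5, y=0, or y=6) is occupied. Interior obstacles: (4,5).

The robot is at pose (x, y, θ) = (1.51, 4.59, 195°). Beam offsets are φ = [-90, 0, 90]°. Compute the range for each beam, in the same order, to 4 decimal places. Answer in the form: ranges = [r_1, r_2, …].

ranges = [1.4597, 0.5280, 3.7166]

beam 1: φ=-90°, α=105°
  direction (-0.2588, 0.9659); cell (1,4); t to first gridline: x 1.9705, y 0.4245 (then +3.8637 / +1.0353)
    (1,5) via y @ 0.4245
    (1,6) via y @ 1.4597  # hit
  → r_1 = 1.4597
beam 2: φ=0°, α=195°
  direction (-0.9659, -0.2588); cell (1,4); t to first gridline: x 0.5280, y 2.2796 (then +1.0353 / +3.8637)
    (0,4) via x @ 0.5280  # hit
  → r_2 = 0.5280
beam 3: φ=90°, α=285°
  direction (0.2588, -0.9659); cell (1,4); t to first gridline: x 1.8932, y 0.6108 (then +3.8637 / +1.0353)
    (1,3) via y @ 0.6108
    (1,2) via y @ 1.6461
    (2,2) via x @ 1.8932
    (2,1) via y @ 2.6814
    (2,0) via y @ 3.7166  # hit
  → r_3 = 3.7166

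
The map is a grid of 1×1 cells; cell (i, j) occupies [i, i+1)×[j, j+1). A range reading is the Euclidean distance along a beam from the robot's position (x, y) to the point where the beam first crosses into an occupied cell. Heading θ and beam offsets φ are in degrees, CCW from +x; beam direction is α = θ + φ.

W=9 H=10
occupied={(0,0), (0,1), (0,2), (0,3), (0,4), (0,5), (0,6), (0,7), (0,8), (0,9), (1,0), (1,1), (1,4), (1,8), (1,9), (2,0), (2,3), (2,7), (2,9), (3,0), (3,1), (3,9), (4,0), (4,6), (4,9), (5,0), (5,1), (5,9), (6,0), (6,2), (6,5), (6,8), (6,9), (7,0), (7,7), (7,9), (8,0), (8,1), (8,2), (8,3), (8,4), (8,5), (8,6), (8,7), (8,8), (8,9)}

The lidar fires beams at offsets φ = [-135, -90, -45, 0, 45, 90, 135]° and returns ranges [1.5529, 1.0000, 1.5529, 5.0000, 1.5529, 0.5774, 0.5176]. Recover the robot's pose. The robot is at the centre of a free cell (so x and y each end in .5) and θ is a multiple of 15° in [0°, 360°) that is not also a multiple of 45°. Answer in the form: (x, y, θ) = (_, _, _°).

(x, y, θ) = (6.5, 6.5, 150°)

Enumerate (i+0.5, j+0.5, θ) over the 44 free cells and 16 admissible headings. For each, cast all 7 beams and compare to the given ranges.
  (2.5, 1.5, 75°): beam 1 = 0.5774 ≠ 1.5529 ✗
  (2.5, 1.5, 15°): beam 1 = 0.5774 ≠ 1.5529 ✗
  (6.5, 7.5, 60°): beam 2 = 0.5774 ≠ 1.0000 ✗
  …
  (6.5, 6.5, 150°): r_1=1.5529, r_2=1.0000, r_3=1.5529, r_4=5.0000, r_5=1.5529, r_6=0.5774, r_7=0.5176 — all match ✓
Unique over the lattice → pose = (6.5, 6.5, 150°).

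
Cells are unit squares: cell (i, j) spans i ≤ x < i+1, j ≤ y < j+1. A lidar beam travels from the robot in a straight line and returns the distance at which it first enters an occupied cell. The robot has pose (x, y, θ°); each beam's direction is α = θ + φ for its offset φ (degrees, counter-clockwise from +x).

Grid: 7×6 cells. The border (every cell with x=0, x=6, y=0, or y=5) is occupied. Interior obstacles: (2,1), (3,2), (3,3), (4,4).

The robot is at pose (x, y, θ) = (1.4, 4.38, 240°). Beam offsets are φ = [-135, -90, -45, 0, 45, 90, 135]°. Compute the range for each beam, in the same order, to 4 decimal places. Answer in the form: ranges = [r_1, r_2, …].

beam 1: φ=-135°, α=105°
  cosα=-0.2588 sinα=0.9659 | (1,4) | tMaxX 1.5455 tMaxY 0.6419 | tΔX 3.8637 tΔY 1.0353
    t=0.6419 [y] (1,5) — stop
  → r_1 = 0.6419
beam 2: φ=-90°, α=150°
  cosα=-0.8660 sinα=0.5000 | (1,4) | tMaxX 0.4619 tMaxY 1.2400 | tΔX 1.1547 tΔY 2.0000
    t=0.4619 [x] (0,4) — stop
  → r_2 = 0.4619
beam 3: φ=-45°, α=195°
  cosα=-0.9659 sinα=-0.2588 | (1,4) | tMaxX 0.4141 tMaxY 1.4682 | tΔX 1.0353 tΔY 3.8637
    t=0.4141 [x] (0,4) — stop
  → r_3 = 0.4141
beam 4: φ=0°, α=240°
  cosα=-0.5000 sinα=-0.8660 | (1,4) | tMaxX 0.8000 tMaxY 0.4388 | tΔX 2.0000 tΔY 1.1547
    t=0.4388 [y] (1,3)
    t=0.8000 [x] (0,3) — stop
  → r_4 = 0.8000
beam 5: φ=45°, α=285°
  cosα=0.2588 sinα=-0.9659 | (1,4) | tMaxX 2.3182 tMaxY 0.3934 | tΔX 3.8637 tΔY 1.0353
    t=0.3934 [y] (1,3)
    t=1.4287 [y] (1,2)
    t=2.3182 [x] (2,2)
    t=2.4640 [y] (2,1) — stop
  → r_5 = 2.4640
beam 6: φ=90°, α=330°
  cosα=0.8660 sinα=-0.5000 | (1,4) | tMaxX 0.6928 tMaxY 0.7600 | tΔX 1.1547 tΔY 2.0000
    t=0.6928 [x] (2,4)
    t=0.7600 [y] (2,3)
    t=1.8475 [x] (3,3) — stop
  → r_6 = 1.8475
beam 7: φ=135°, α=15°
  cosα=0.9659 sinα=0.2588 | (1,4) | tMaxX 0.6212 tMaxY 2.3955 | tΔX 1.0353 tΔY 3.8637
    t=0.6212 [x] (2,4)
    t=1.6564 [x] (3,4)
    t=2.3955 [y] (3,5) — stop
  → r_7 = 2.3955

ranges = [0.6419, 0.4619, 0.4141, 0.8000, 2.4640, 1.8475, 2.3955]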